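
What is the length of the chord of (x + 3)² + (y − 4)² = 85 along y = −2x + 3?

8√5

Centre (−3, 4), r² = 85. Perpendicular distance d from centre to line = |−5| / √5 = 5/√5.
Half the chord is √(r² − d²) = √(80), so the full chord is 8√5.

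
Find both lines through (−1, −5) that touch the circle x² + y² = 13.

2x − 3y = 13 and 3x + 2y = −13

Write the tangent as mx − y + (−5 − m·(−1)) = 0 and set its distance from the centre to √13:
[m·(1) − (5)]² = 13(m² + 1)
6m² + 5m − 6 = 0, so m = 2/3 or m = −3/2.
With m = 2/3: 2x − 3y = 13. With m = −3/2: 3x + 2y = −13.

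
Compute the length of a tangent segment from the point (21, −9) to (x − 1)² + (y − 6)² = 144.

The centre is (1, 6) and r = 12. The square of the distance from P to the centre is 400 + 225 = 625.
The tangent meets the radius at right angles, so tangent² = |PO|² − r² = 625 − 144 = 481.

√481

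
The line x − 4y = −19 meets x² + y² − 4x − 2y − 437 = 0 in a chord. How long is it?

From the line, y = (19 + x)/4. Substituting:
17x² − 34x − 6783 = 0  ⟹  x² − 2x − 399 = 0
x = 21 or x = −19, giving (21, 10) and (−19, 0).
Chord length = distance between (21, 10) and (−19, 0) = √1700 = 10√17.

10√17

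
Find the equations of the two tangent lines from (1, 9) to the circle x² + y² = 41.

A line y − (9) = m(x − (1)) is tangent when its distance from (0, 0) is √41:
[m·(−1) − (−9)]² = 41(m² + 1)
20m² + 9m − 20 = 0, so m = −5/4 or m = 4/5.
Through (1, 9) these give 5x + 4y = 41 and 4x − 5y = −41.

5x + 4y = 41 and 4x − 5y = −41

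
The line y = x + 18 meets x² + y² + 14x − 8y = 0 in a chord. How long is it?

The distance from (−7, 4) to the line is 7/√2, and r² = 65.
Half the chord is √(r² − d²) = √(81/2), so the full chord is 9√2.

9√2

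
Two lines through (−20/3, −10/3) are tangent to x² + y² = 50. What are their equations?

Let a tangent through (−20/3, −10/3) have slope m. Its distance from (0, 0) must equal 5√2:
(20/3m − (10/3))² = 50(m² + 1)
m² + 8m + 7 = 0, so m = −7 or m = −1.
Through (−20/3, −10/3) these give 7x + y = −50 and x + y = −10.

7x + y = −50 and x + y = −10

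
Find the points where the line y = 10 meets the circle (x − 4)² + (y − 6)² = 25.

(1, 10) and (7, 10)

From the line, y = 10. Substituting:
x² − 8x + 7 = 0
x = 7 or x = 1, giving (7, 10) and (1, 10).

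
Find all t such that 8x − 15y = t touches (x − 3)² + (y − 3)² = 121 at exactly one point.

Tangency holds when the distance from the centre (3, 3) to the line equals the radius 11:
|8·3 − 15·3 − t| / √289 = 11
|t − (−21)| = 11·17, so t = 166 or t = −208.

t = −208 or t = 166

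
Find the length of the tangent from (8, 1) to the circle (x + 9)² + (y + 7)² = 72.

Centre (−9, −7), r² = 72. |PO|² = (17)² + (8)² = 353.
Power of the point: PT² = |PO|² − r² = 281, so PT = √281.

√281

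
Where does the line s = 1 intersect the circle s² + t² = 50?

(1, −7) and (1, 7)

The line gives s = 1. Substituting into the circle:
t² − 49 = 0
t = 7 or t = −7, giving (1, 7) and (1, −7).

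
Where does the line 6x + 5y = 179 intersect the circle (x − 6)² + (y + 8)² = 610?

(19, 13) and (29, 1)

Substitute y = (179 − 6x)/5:
61x² − 2928x + 33611 = 0  ⟹  x² − 48x + 551 = 0
x = 29 or x = 19, giving (29, 1) and (19, 13).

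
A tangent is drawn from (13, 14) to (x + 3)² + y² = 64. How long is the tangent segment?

Centre (−3, 0), r² = 64. |PO|² = (16)² + (14)² = 452.
By the tangent–radius right angle, tangent length = √(|PO|² − r²) = √388 = 2√97.

2√97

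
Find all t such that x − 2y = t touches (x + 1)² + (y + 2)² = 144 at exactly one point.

t = 3 ± 12√5

Tangency holds when the distance from the centre (−1, −2) to the line equals the radius 12:
|1·(−1) − 2·(−2) − t| / √5 = 12
|t − (3)| = 12√5.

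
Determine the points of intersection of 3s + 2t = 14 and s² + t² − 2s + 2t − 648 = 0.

(−10, 22) and (18, −20)

From the line, t = (14 − 3s)/2. Substituting:
13s² − 104s − 2340 = 0  ⟹  s² − 8s − 180 = 0
s = 18 or s = −10, giving (18, −20) and (−10, 22).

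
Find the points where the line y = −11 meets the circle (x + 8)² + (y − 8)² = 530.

(−21, −11) and (5, −11)

Express y = −11 and substitute into the circle:
x² + 16x − 105 = 0
x = 5 or x = −21, giving (5, −11) and (−21, −11).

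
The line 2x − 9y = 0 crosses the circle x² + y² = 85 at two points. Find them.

(−9, −2) and (9, 2)

From the line, y = (2x)/9. Substituting:
85x² − 6885 = 0  ⟹  x² − 81 = 0
x = 9 or x = −9, giving (9, 2) and (−9, −2).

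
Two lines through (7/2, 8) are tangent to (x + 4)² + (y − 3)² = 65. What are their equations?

8x + y = 36 and 4x + 7y = 70

Let a tangent through (7/2, 8) have slope m. Its distance from (−4, 3) must equal √65:
(−15/2m − (−5))² = 65(m² + 1)
7m² + 60m + 32 = 0, so m = −8 or m = −4/7.
With m = −8: 8x + y = 36. With m = −4/7: 4x + 7y = 70.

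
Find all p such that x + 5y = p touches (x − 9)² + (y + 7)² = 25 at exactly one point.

p = −26 ± 5√26

For a tangent, require d(centre, line) = r = 5.
|1·9 + 5·(−7) − p| / √26 = 5
|p − (−26)| = 5√26.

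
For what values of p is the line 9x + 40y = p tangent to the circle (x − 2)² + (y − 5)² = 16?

p = 54 or p = 382

Tangency holds when the distance from the centre (2, 5) to the line equals the radius 4:
|9·2 + 40·5 − p| / √1681 = 4
|p − (218)| = 4·41, so p = 382 or p = 54.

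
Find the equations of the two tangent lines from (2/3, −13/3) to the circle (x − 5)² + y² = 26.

x + 5y = −21 and 5x + y = −1

Write the tangent as mx − y + (−13/3 − m·(2/3)) = 0 and set its distance from the centre to √26:
[m·(13/3) − (13/3)]² = 26(m² + 1)
5m² + 26m + 5 = 0, so m = −1/5 or m = −5.
Through (2/3, −13/3) these give x + 5y = −21 and 5x + y = −1.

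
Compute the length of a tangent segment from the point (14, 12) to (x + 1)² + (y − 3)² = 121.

√185

Centre (−1, 3), r² = 121. |PO|² = (15)² + (9)² = 306.
The tangent meets the radius at right angles, so tangent² = |PO|² − r² = 306 − 121 = 185.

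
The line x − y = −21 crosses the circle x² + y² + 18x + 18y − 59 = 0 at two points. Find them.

(−20, 1) and (−19, 2)

Substitute y = x + 21:
2x² + 78x + 760 = 0  ⟹  x² + 39x + 380 = 0
x = −19 or x = −20, giving (−19, 2) and (−20, 1).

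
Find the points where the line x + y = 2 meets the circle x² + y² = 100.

(−6, 8) and (8, −6)

Express y = −x + 2 and substitute into the circle:
2x² − 4x − 96 = 0  ⟹  x² − 2x − 48 = 0
x = 8 or x = −6, giving (8, −6) and (−6, 8).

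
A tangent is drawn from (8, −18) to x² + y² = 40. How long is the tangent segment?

2√87

Centre (0, 0), r² = 40. |PO|² = (8)² + (−18)² = 388.
Power of the point: PT² = |PO|² − r² = 348, so PT = 2√87.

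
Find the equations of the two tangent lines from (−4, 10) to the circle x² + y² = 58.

Let a tangent through (−4, 10) have slope m. Its distance from (0, 0) must equal √58:
(4m − (−10))² = 58(m² + 1)
21m² − 40m − 21 = 0, so m = −3/7 or m = 7/3.
Through (−4, 10) these give 3x + 7y = 58 and 7x − 3y = −58.

3x + 7y = 58 and 7x − 3y = −58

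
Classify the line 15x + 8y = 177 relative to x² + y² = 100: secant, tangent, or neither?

neither

Substituting the line into the circle gives 289x² − 5310x + 24929 = 0.
Discriminant = (−5310)² − 4·289·(24929) = −621824 < 0.
No real roots: the line does not meet the circle.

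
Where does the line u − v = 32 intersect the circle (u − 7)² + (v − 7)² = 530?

(20, −12) and (26, −6)

From the line, v = u − 32. Substituting:
2u² − 92u + 1040 = 0  ⟹  u² − 46u + 520 = 0
u = 26 or u = 20, giving (26, −6) and (20, −12).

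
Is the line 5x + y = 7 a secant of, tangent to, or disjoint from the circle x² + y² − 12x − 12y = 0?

secant

d² = (5·6 + 1·6 − (7))²/26 = 841/26; r² = 72.
Since d² < r², the line cuts the circle twice.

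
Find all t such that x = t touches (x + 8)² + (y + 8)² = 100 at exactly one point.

The line touches the circle iff its distance from (−8, −8) is 10:
|1·(−8) + 0·(−8) − t| / √1 = 10
|t − (−8)| = 10, so t = 2 or t = −18.

t = −18 or t = 2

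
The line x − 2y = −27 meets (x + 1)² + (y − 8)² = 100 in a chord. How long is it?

8√5

Centre (−1, 8), r² = 100. Perpendicular distance d from centre to line = |10| / √5 = 10/√5.
Half the chord is √(r² − d²) = √(80), so the full chord is 8√5.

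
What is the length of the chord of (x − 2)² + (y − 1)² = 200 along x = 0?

28

Centre (2, 1), r² = 200. Perpendicular distance d from centre to line = |2| / √1 = 2.
Chord = 2√(r² − d²) = 2·√(196) = 28.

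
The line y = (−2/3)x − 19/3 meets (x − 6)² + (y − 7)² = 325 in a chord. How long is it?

Substitute y = (−19 − 2x)/3:
13x² + 52x − 1001 = 0  ⟹  x² + 4x − 77 = 0
x = 7 or x = −11, giving (7, −11) and (−11, 1).
Chord length = distance between (7, −11) and (−11, 1) = √468 = 6√13.

6√13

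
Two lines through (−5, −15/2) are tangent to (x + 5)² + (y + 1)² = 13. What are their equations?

Let a tangent through (−5, −15/2) have slope m. Its distance from (−5, −1) must equal √13:
(0m − (13/2))² = 13(m² + 1)
4m² − 9 = 0, so m = 3/2 or m = −3/2.
With m = 3/2: 3x − 2y = 0. With m = −3/2: 3x + 2y = −30.

3x − 2y = 0 and 3x + 2y = −30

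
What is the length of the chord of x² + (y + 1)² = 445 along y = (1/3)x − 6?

13√10

Centre (0, −1), r² = 445. Perpendicular distance d from centre to line = |−15| / √10 = 15/√10.
Half the chord is √(r² − d²) = √(845/2), so the full chord is 13√10.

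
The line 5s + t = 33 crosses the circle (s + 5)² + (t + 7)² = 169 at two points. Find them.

Express t = −5s + 33 and substitute into the circle:
26s² − 390s + 1456 = 0  ⟹  s² − 15s + 56 = 0
s = 8 or s = 7, giving (8, −7) and (7, −2).

(7, −2) and (8, −7)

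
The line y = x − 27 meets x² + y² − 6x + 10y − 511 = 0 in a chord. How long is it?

27√2

Express y = x − 27 and substitute into the circle:
2x² − 50x − 52 = 0  ⟹  x² − 25x − 26 = 0
x = 26 or x = −1, giving (26, −1) and (−1, −28).
|(26, −1) − (−1, −28)| = √((27)² + (27)²) = 27√2.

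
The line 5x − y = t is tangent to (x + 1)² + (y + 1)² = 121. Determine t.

The line touches the circle iff its distance from (−1, −1) is 11:
|5·(−1) − 1·(−1) − t| / √26 = 11
|t − (−4)| = 11√26.

t = −4 ± 11√26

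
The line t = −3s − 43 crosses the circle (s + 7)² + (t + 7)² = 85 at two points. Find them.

(−14, −1) and (−9, −16)

Express t = −3s − 43 and substitute into the circle:
10s² + 230s + 1260 = 0  ⟹  s² + 23s + 126 = 0
s = −9 or s = −14, giving (−9, −16) and (−14, −1).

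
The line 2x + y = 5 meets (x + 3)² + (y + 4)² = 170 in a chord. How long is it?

10√5

The distance from (−3, −4) to the line is 15/√5, and r² = 170.
Half the chord is √(r² − d²) = √(125), so the full chord is 10√5.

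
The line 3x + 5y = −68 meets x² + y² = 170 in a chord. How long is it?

The distance from (0, 0) to the line is 68/√34, and r² = 170.
Chord = 2√(r² − d²) = 2·√(34) = 2√34.

2√34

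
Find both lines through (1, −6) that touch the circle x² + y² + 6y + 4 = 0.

Write the tangent as mx − y + (−6 − m·(1)) = 0 and set its distance from the centre to √5:
(−1m − (3))² = 5(m² + 1)
2m² − 3m − 2 = 0, so m = 2 or m = −1/2.
With m = 2: 2x − y = 8. With m = −1/2: x + 2y = −11.

2x − y = 8 and x + 2y = −11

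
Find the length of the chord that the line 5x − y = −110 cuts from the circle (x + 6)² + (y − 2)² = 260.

2√26

Express y = 5x + 110 and substitute into the circle:
26x² + 1092x + 11440 = 0  ⟹  x² + 42x + 440 = 0
x = −20 or x = −22, giving (−20, 10) and (−22, 0).
|(−20, 10) − (−22, 0)| = √((2)² + (10)²) = 2√26.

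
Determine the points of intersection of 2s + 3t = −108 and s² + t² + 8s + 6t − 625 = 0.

(−21, −22) and (−15, −26)

From the line, t = (−108 − 2s)/3. Substituting:
13s² + 468s + 4095 = 0  ⟹  s² + 36s + 315 = 0
s = −15 or s = −21, giving (−15, −26) and (−21, −22).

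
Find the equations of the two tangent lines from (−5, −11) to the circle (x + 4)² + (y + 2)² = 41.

5x + 4y = −69 and 4x − 5y = 35

A line y − (−11) = m(x − (−5)) is tangent when its distance from (−4, −2) is √41:
(1m − (9))² = 41(m² + 1)
20m² + 9m − 20 = 0, so m = −5/4 or m = 4/5.
With m = −5/4: 5x + 4y = −69. With m = 4/5: 4x − 5y = 35.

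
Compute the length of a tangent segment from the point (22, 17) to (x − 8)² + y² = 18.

With centre O = (8, 0), |OP|² = 485 and r² = 18.
By the tangent–radius right angle, tangent length = √(|PO|² − r²) = √467.

√467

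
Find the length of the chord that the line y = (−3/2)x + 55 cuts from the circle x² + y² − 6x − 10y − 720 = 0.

6√13

Centre (3, 5), r² = 754. Perpendicular distance d from centre to line = |−91| / √13 = 91/√13.
Half the chord is √(r² − d²) = √(117), so the full chord is 6√13.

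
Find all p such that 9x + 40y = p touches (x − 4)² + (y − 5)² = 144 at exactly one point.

Tangency holds when the distance from the centre (4, 5) to the line equals the radius 12:
|9·4 + 40·5 − p| / √1681 = 12
|p − (236)| = 12·41, so p = 728 or p = −256.

p = −256 or p = 728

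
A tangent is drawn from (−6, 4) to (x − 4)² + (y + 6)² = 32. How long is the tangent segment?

2√42

With centre O = (4, −6), |OP|² = 200 and r² = 32.
By the tangent–radius right angle, tangent length = √(|PO|² − r²) = √168 = 2√42.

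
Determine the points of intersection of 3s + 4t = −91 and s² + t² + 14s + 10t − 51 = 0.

(−17, −10) and (−9, −16)

From the line, t = (−91 − 3s)/4. Substituting:
25s² + 650s + 3825 = 0  ⟹  s² + 26s + 153 = 0
s = −9 or s = −17, giving (−9, −16) and (−17, −10).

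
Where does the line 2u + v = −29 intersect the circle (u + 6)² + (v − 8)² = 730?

Substitute v = −2u − 29:
5u² + 160u + 675 = 0  ⟹  u² + 32u + 135 = 0
u = −5 or u = −27, giving (−5, −19) and (−27, 25).

(−27, 25) and (−5, −19)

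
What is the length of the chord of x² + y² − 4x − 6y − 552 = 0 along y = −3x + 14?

From the line, y = −3x + 14. Substituting:
10x² − 70x − 440 = 0  ⟹  x² − 7x − 44 = 0
x = 11 or x = −4, giving (11, −19) and (−4, 26).
Chord length = distance between (11, −19) and (−4, 26) = √2250 = 15√10.

15√10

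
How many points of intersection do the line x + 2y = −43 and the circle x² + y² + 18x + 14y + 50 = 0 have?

d² = (1·(−9) + 2·(−7) − (−43))²/5 = 80; r² = 80.
Since d² = r², the line is tangent.

1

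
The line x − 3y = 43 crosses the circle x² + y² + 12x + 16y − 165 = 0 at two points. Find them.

(−17, −20) and (10, −11)

From the line, y = (−43 + x)/3. Substituting:
10x² + 70x − 1700 = 0  ⟹  x² + 7x − 170 = 0
x = 10 or x = −17, giving (10, −11) and (−17, −20).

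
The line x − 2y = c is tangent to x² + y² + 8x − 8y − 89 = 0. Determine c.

c = −12 ± 11√5

Tangency holds when the distance from the centre (−4, 4) to the line equals the radius 11:
|1·(−4) − 2·4 − c| / √5 = 11
|c − (−12)| = 11√5.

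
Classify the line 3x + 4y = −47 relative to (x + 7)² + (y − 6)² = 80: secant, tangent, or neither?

neither

Substituting the line into the circle gives 25x² + 650x + 4545 = 0.
Discriminant = (650)² − 4·25·(4545) = −32000 < 0.
No real roots: the line does not meet the circle.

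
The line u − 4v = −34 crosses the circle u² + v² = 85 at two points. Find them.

Substitute v = (34 + u)/4:
17u² + 68u − 204 = 0  ⟹  u² + 4u − 12 = 0
u = 2 or u = −6, giving (2, 9) and (−6, 7).

(−6, 7) and (2, 9)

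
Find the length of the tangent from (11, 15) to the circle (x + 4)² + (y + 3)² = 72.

3√53

With centre O = (−4, −3), |OP|² = 549 and r² = 72.
Power of the point: PT² = |PO|² − r² = 477, so PT = 3√53.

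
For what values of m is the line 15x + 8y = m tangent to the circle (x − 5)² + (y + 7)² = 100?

The line touches the circle iff its distance from (5, −7) is 10:
|15·5 + 8·(−7) − m| / √289 = 10
|m − (19)| = 10·17, so m = 189 or m = −151.

m = −151 or m = 189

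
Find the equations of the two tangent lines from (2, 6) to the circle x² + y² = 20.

Let a tangent through (2, 6) have slope m. Its distance from (0, 0) must equal 2√5:
(−2m − (−6))² = 20(m² + 1)
2m² + 3m − 2 = 0, so m = 1/2 or m = −2.
With m = 1/2: x − 2y = −10. With m = −2: 2x + y = 10.

x − 2y = −10 and 2x + y = 10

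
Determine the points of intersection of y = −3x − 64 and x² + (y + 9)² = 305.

(−17, −13) and (−16, −16)

From the line, y = −3x − 64. Substituting:
10x² + 330x + 2720 = 0  ⟹  x² + 33x + 272 = 0
x = −16 or x = −17, giving (−16, −16) and (−17, −13).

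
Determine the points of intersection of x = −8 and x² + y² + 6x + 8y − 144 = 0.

The line gives x = −8. Substituting into the circle:
y² + 8y − 128 = 0
y = 8 or y = −16, giving (−8, 8) and (−8, −16).

(−8, −16) and (−8, 8)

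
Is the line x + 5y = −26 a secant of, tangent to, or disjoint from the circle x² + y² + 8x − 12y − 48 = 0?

disjoint

d² = (1·(−4) + 5·6 − (−26))²/26 = 104; r² = 100.
Since d² > r², the line lies outside the circle.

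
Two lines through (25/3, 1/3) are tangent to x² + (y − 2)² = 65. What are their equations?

Write the tangent as mx − y + (1/3 − m·(25/3)) = 0 and set its distance from the centre to √65:
[m·(−25/3) − (5/3)]² = 65(m² + 1)
4m² + 25m − 56 = 0, so m = −8 or m = 7/4.
Through (25/3, 1/3) these give 8x + y = 67 and 7x − 4y = 57.

8x + y = 67 and 7x − 4y = 57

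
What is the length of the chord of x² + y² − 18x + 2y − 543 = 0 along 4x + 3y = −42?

40

Express y = (−42 − 4x)/3 and substitute into the circle:
25x² + 150x − 3375 = 0  ⟹  x² + 6x − 135 = 0
x = 9 or x = −15, giving (9, −26) and (−15, 6).
|(9, −26) − (−15, 6)| = √((24)² + (−32)²) = 40.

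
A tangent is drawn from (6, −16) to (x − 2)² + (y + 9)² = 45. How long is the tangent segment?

2√5

The centre is (2, −9) and r = 3√5. The square of the distance from P to the centre is 16 + 49 = 65.
Power of the point: PT² = |PO|² − r² = 20, so PT = 2√5.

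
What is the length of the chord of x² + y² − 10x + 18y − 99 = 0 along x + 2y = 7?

10√5

The distance from (5, −9) to the line is 20/√5, and r² = 205.
Half the chord is √(r² − d²) = √(125), so the full chord is 10√5.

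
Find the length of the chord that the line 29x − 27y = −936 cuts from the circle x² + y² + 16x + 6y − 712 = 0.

Substitute y = (936 + 29x)/27:
1570x² + 70650x + 508680 = 0  ⟹  x² + 45x + 324 = 0
x = −9 or x = −36, giving (−9, 25) and (−36, −4).
Chord length = distance between (−9, 25) and (−36, −4) = √1570 = √1570.

√1570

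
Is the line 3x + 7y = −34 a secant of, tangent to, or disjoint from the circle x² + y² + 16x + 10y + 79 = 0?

disjoint

Substituting the line into the circle gives 58x² + 778x + 2647 = 0.
Δ = 605284 − 614104 = −8820.
No real roots: the line does not meet the circle.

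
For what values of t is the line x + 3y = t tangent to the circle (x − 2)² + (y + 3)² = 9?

Tangency holds when the distance from the centre (2, −3) to the line equals the radius 3:
|1·2 + 3·(−3) − t| / √10 = 3
|t − (−7)| = 3√10.

t = −7 ± 3√10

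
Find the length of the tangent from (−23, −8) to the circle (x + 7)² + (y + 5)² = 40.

15

Centre (−7, −5), r² = 40. |PO|² = (−16)² + (−3)² = 265.
By the tangent–radius right angle, tangent length = √(|PO|² − r²) = √225 = 15.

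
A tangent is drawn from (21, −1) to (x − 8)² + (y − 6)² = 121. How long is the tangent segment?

√97

With centre O = (8, 6), |OP|² = 218 and r² = 121.
By the tangent–radius right angle, tangent length = √(|PO|² − r²) = √97.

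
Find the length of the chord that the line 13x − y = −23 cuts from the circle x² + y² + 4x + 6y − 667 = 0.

4√170

Express y = 13x + 23 and substitute into the circle:
170x² + 680x = 0  ⟹  x² + 4x = 0
x = 0 or x = −4, giving (0, 23) and (−4, −29).
Chord length = distance between (0, 23) and (−4, −29) = √2720 = 4√170.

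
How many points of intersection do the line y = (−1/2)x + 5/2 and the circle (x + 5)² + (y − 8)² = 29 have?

2

Centre (−5, 8), r² = 29. Distance² from centre to line = (6)²/5 = 36/5.
Since d² < r², the line cuts the circle twice.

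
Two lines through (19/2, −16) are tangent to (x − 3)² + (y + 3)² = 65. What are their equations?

Write the tangent as mx − y + (−16 − m·(19/2)) = 0 and set its distance from the centre to √65:
(−13/2m − (13))² = 65(m² + 1)
7m² − 52m − 32 = 0, so m = 8 or m = −4/7.
With m = 8: 8x − y = 92. With m = −4/7: 4x + 7y = −74.

8x − y = 92 and 4x + 7y = −74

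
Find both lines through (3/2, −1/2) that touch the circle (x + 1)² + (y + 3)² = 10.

Write the tangent as mx − y + (−1/2 − m·(3/2)) = 0 and set its distance from the centre to √10:
(−5/2m − (−5/2))² = 10(m² + 1)
3m² + 10m + 3 = 0, so m = −3 or m = −1/3.
Through (3/2, −1/2) these give 3x + y = 4 and x + 3y = 0.

3x + y = 4 and x + 3y = 0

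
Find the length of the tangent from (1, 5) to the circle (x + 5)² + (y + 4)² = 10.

√107

With centre O = (−5, −4), |OP|² = 117 and r² = 10.
Power of the point: PT² = |PO|² − r² = 107, so PT = √107.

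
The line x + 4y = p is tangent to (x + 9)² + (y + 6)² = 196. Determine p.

p = −33 ± 14√17

Tangency holds when the distance from the centre (−9, −6) to the line equals the radius 14:
|1·(−9) + 4·(−6) − p| / √17 = 14
|p − (−33)| = 14√17.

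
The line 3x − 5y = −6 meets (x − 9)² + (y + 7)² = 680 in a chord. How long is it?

8√34

Substitute y = (6 + 3x)/5:
34x² − 204x − 13294 = 0  ⟹  x² − 6x − 391 = 0
x = 23 or x = −17, giving (23, 15) and (−17, −9).
|(23, 15) − (−17, −9)| = √((40)² + (24)²) = 8√34.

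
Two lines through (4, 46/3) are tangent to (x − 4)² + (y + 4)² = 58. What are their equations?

7x + 3y = 74 and 7x − 3y = −18

Write the tangent as mx − y + (46/3 − m·(4)) = 0 and set its distance from the centre to √58:
(0m − (−58/3))² = 58(m² + 1)
9m² − 49 = 0, so m = −7/3 or m = 7/3.
Through (4, 46/3) these give 7x + 3y = 74 and 7x − 3y = −18.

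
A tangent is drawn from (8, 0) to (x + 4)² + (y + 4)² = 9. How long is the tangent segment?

With centre O = (−4, −4), |OP|² = 160 and r² = 9.
The tangent meets the radius at right angles, so tangent² = |PO|² − r² = 160 − 9 = 151.

√151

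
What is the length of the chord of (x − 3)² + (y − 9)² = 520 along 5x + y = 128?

The distance from (3, 9) to the line is 104/√26, and r² = 520.
Half the chord is √(r² − d²) = √(104), so the full chord is 4√26.

4√26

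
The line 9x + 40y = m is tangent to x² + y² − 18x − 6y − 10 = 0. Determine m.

m = −209 or m = 611

The line touches the circle iff its distance from (9, 3) is 10:
|9·9 + 40·3 − m| / √1681 = 10
|m − (201)| = 10·41, so m = 611 or m = −209.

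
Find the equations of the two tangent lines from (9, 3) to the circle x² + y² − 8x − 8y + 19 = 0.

2x − 3y = 9 and 3x + 2y = 33

Write the tangent as mx − y + (3 − m·(9)) = 0 and set its distance from the centre to √13:
[m·(−5) − (1)]² = 13(m² + 1)
6m² + 5m − 6 = 0, so m = 2/3 or m = −3/2.
Through (9, 3) these give 2x − 3y = 9 and 3x + 2y = 33.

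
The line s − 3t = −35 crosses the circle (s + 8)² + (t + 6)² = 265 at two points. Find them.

(−20, 5) and (−5, 10)

Express t = (35 + s)/3 and substitute into the circle:
10s² + 250s + 1000 = 0  ⟹  s² + 25s + 100 = 0
s = −5 or s = −20, giving (−5, 10) and (−20, 5).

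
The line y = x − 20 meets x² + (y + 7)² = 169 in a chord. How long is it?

Express y = x − 20 and substitute into the circle:
2x² − 26x = 0  ⟹  x² − 13x = 0
x = 13 or x = 0, giving (13, −7) and (0, −20).
Chord length = distance between (13, −7) and (0, −20) = √338 = 13√2.

13√2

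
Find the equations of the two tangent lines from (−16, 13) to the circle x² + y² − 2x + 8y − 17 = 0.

3x + 5y = 17 and 5x + 3y = −41

Write the tangent as mx − y + (13 − m·(−16)) = 0 and set its distance from the centre to √34:
(17m − (−17))² = 34(m² + 1)
15m² + 34m + 15 = 0, so m = −3/5 or m = −5/3.
Through (−16, 13) these give 3x + 5y = 17 and 5x + 3y = −41.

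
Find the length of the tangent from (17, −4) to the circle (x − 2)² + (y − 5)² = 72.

The centre is (2, 5) and r = 6√2. The square of the distance from P to the centre is 225 + 81 = 306.
By the tangent–radius right angle, tangent length = √(|PO|² − r²) = √234 = 3√26.

3√26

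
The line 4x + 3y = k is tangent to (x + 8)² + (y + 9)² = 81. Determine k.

k = −104 or k = −14

Tangency holds when the distance from the centre (−8, −9) to the line equals the radius 9:
|4·(−8) + 3·(−9) − k| / √25 = 9
|k − (−59)| = 9·5, so k = −14 or k = −104.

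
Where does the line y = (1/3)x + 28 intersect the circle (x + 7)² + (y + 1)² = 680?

(−21, 21) and (−9, 25)

Express y = (84 + x)/3 and substitute into the circle:
10x² + 300x + 1890 = 0  ⟹  x² + 30x + 189 = 0
x = −9 or x = −21, giving (−9, 25) and (−21, 21).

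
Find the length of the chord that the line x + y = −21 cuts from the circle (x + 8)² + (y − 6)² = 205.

7√2

Substitute y = −x − 21:
2x² + 70x + 588 = 0  ⟹  x² + 35x + 294 = 0
x = −14 or x = −21, giving (−14, −7) and (−21, 0).
|(−14, −7) − (−21, 0)| = √((7)² + (−7)²) = 7√2.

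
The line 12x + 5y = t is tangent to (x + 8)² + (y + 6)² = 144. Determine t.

t = −282 or t = 30

Tangency holds when the distance from the centre (−8, −6) to the line equals the radius 12:
|12·(−8) + 5·(−6) − t| / √169 = 12
|t − (−126)| = 12·13, so t = 30 or t = −282.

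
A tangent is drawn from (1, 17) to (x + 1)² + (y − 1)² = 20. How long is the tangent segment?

4√15

The centre is (−1, 1) and r = 2√5. The square of the distance from P to the centre is 4 + 256 = 260.
Power of the point: PT² = |PO|² − r² = 240, so PT = 4√15.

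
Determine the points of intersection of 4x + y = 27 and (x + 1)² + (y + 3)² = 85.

(6, 3) and (8, −5)

Express y = −4x + 27 and substitute into the circle:
17x² − 238x + 816 = 0  ⟹  x² − 14x + 48 = 0
x = 8 or x = 6, giving (8, −5) and (6, 3).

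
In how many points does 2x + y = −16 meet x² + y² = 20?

Substituting the line into the circle gives 5x² + 64x + 236 = 0.
Δ = 4096 − 4720 = −624.
No real roots: the line does not meet the circle.

0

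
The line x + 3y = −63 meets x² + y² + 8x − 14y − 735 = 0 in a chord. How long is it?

8√10

The distance from (−4, 7) to the line is 80/√10, and r² = 800.
Chord = 2√(r² − d²) = 2·√(160) = 8√10.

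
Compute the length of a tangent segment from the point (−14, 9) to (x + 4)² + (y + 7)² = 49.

√307

With centre O = (−4, −7), |OP|² = 356 and r² = 49.
By the tangent–radius right angle, tangent length = √(|PO|² − r²) = √307.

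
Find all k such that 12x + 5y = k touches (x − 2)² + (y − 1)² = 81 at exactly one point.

k = −88 or k = 146

For a tangent, require d(centre, line) = r = 9.
|12·2 + 5·1 − k| / √169 = 9
|k − (29)| = 9·13, so k = 146 or k = −88.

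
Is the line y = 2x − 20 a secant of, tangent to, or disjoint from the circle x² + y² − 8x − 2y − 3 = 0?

disjoint

Centre (4, 1), r² = 20. Distance² from centre to line = (−13)²/5 = 169/5.
Since d² > r², the line lies outside the circle.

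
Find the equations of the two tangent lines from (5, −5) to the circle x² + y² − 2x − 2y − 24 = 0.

5x − y = 30 and x + 5y = −20

Write the tangent as mx − y + (−5 − m·(5)) = 0 and set its distance from the centre to √26:
(−4m − (6))² = 26(m² + 1)
5m² − 24m − 5 = 0, so m = 5 or m = −1/5.
With m = 5: 5x − y = 30. With m = −1/5: x + 5y = −20.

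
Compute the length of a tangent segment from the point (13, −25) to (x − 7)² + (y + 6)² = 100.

3√33

With centre O = (7, −6), |OP|² = 397 and r² = 100.
By the tangent–radius right angle, tangent length = √(|PO|² − r²) = √297 = 3√33.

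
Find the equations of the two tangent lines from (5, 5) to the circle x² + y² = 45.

2x + y = 15 and x + 2y = 15

Let a tangent through (5, 5) have slope m. Its distance from (0, 0) must equal 3√5:
[m·(−5) − (−5)]² = 45(m² + 1)
2m² + 5m + 2 = 0, so m = −2 or m = −1/2.
With m = −2: 2x + y = 15. With m = −1/2: x + 2y = 15.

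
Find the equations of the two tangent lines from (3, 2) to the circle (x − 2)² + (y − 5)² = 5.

Write the tangent as mx − y + (2 − m·(3)) = 0 and set its distance from the centre to √5:
[m·(−1) − (3)]² = 5(m² + 1)
2m² − 3m − 2 = 0, so m = 2 or m = −1/2.
With m = 2: 2x − y = 4. With m = −1/2: x + 2y = 7.

2x − y = 4 and x + 2y = 7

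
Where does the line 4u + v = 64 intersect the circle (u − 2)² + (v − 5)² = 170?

(13, 12) and (15, 4)

Substitute v = −4u + 64:
17u² − 476u + 3315 = 0  ⟹  u² − 28u + 195 = 0
u = 15 or u = 13, giving (15, 4) and (13, 12).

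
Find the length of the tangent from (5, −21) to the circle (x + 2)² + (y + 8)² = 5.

With centre O = (−2, −8), |OP|² = 218 and r² = 5.
The tangent meets the radius at right angles, so tangent² = |PO|² − r² = 218 − 5 = 213.

√213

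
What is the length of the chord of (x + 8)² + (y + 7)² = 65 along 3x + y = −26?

5√10

Centre (−8, −7), r² = 65. Perpendicular distance d from centre to line = |−5| / √10 = 5/√10.
Half the chord is √(r² − d²) = √(125/2), so the full chord is 5√10.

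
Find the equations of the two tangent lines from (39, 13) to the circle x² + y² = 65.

4x − 7y = 65 and x − 8y = −65

Write the tangent as mx − y + (13 − m·(39)) = 0 and set its distance from the centre to √65:
(−39m − (−13))² = 65(m² + 1)
56m² − 39m + 4 = 0, so m = 4/7 or m = 1/8.
Through (39, 13) these give 4x − 7y = 65 and x − 8y = −65.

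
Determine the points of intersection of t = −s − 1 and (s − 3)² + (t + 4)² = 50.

(−2, 1) and (8, −9)

From the line, t = −s − 1. Substituting:
2s² − 12s − 32 = 0  ⟹  s² − 6s − 16 = 0
s = 8 or s = −2, giving (8, −9) and (−2, 1).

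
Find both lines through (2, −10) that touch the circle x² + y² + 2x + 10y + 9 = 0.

x + 4y = −38 and 4x − y = 18

Let a tangent through (2, −10) have slope m. Its distance from (−1, −5) must equal √17:
[m·(−3) − (5)]² = 17(m² + 1)
4m² − 15m − 4 = 0, so m = −1/4 or m = 4.
With m = −1/4: x + 4y = −38. With m = 4: 4x − y = 18.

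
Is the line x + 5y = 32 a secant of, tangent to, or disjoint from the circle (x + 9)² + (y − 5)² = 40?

secant

Substituting the line into the circle gives 26x² + 436x + 1074 = 0.
Discriminant = (436)² − 4·26·(1074) = 78400 > 0.
Two real roots: the line is a secant.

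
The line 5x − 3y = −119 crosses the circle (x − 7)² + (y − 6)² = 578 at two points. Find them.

(−16, 13) and (−10, 23)

From the line, y = (119 + 5x)/3. Substituting:
34x² + 884x + 5440 = 0  ⟹  x² + 26x + 160 = 0
x = −10 or x = −16, giving (−10, 23) and (−16, 13).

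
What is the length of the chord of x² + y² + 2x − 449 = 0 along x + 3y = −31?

Centre (−1, 0), r² = 450. Perpendicular distance d from centre to line = |30| / √10 = 30/√10.
Chord = 2√(r² − d²) = 2·√(360) = 12√10.

12√10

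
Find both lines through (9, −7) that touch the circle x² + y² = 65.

Write the tangent as mx − y + (−7 − m·(9)) = 0 and set its distance from the centre to √65:
[m·(−9) − (7)]² = 65(m² + 1)
8m² + 63m − 8 = 0, so m = 1/8 or m = −8.
Through (9, −7) these give x − 8y = 65 and 8x + y = 65.

x − 8y = 65 and 8x + y = 65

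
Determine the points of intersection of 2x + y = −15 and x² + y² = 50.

(−7, −1) and (−5, −5)

Substitute y = −2x − 15:
5x² + 60x + 175 = 0  ⟹  x² + 12x + 35 = 0
x = −5 or x = −7, giving (−5, −5) and (−7, −1).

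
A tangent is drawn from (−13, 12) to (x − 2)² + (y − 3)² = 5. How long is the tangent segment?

Centre (2, 3), r² = 5. |PO|² = (−15)² + (9)² = 306.
Power of the point: PT² = |PO|² − r² = 301, so PT = √301.

√301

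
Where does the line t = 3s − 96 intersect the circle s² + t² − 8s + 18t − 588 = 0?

(23, −27) and (30, −6)

From the line, t = 3s − 96. Substituting:
10s² − 530s + 6900 = 0  ⟹  s² − 53s + 690 = 0
s = 30 or s = 23, giving (30, −6) and (23, −27).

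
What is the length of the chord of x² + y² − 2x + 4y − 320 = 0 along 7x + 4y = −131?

Substitute y = (−131 − 7x)/4:
65x² + 1690x + 9945 = 0  ⟹  x² + 26x + 153 = 0
x = −9 or x = −17, giving (−9, −17) and (−17, −3).
Chord length = distance between (−9, −17) and (−17, −3) = √260 = 2√65.

2√65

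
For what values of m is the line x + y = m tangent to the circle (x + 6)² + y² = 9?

The line touches the circle iff its distance from (−6, 0) is 3:
|1·(−6) + 1·0 − m| / √2 = 3
|m − (−6)| = 3√2.

m = −6 ± 3√2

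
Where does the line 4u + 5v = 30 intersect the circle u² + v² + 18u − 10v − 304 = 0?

(−20, 22) and (10, −2)

From the line, v = (30 − 4u)/5. Substituting:
41u² + 410u − 8200 = 0  ⟹  u² + 10u − 200 = 0
u = 10 or u = −20, giving (10, −2) and (−20, 22).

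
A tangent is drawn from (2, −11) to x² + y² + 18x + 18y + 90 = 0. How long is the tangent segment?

√53

The centre is (−9, −9) and r = 6√2. The square of the distance from P to the centre is 121 + 4 = 125.
Power of the point: PT² = |PO|² − r² = 53, so PT = √53.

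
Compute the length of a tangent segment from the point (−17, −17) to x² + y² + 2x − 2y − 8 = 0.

With centre O = (−1, 1), |OP|² = 580 and r² = 10.
Power of the point: PT² = |PO|² − r² = 570, so PT = √570.

√570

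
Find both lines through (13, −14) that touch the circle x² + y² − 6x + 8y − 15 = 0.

Write the tangent as mx − y + (−14 − m·(13)) = 0 and set its distance from the centre to 2√10:
[m·(−10) − (10)]² = 40(m² + 1)
3m² + 10m + 3 = 0, so m = −1/3 or m = −3.
With m = −1/3: x + 3y = −29. With m = −3: 3x + y = 25.

x + 3y = −29 and 3x + y = 25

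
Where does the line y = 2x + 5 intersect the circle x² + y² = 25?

(−4, −3) and (0, 5)

Express y = 2x + 5 and substitute into the circle:
5x² + 20x = 0  ⟹  x² + 4x = 0
x = 0 or x = −4, giving (0, 5) and (−4, −3).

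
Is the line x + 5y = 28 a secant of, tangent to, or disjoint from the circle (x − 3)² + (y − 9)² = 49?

secant

d² = (1·3 + 5·9 − (28))²/26 = 200/13; r² = 49.
Since d² < r², the line cuts the circle twice.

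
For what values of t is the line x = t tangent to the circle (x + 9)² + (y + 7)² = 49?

Tangency holds when the distance from the centre (−9, −7) to the line equals the radius 7:
|1·(−9) + 0·(−7) − t| / √1 = 7
|t − (−9)| = 7, so t = −2 or t = −16.

t = −16 or t = −2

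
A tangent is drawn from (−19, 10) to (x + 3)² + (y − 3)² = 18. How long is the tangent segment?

With centre O = (−3, 3), |OP|² = 305 and r² = 18.
Power of the point: PT² = |PO|² − r² = 287, so PT = √287.

√287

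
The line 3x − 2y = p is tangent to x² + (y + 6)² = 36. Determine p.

p = 12 ± 6√13

The line touches the circle iff its distance from (0, −6) is 6:
|3·0 − 2·(−6) − p| / √13 = 6
|p − (12)| = 6√13.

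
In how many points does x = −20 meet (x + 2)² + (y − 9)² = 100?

0

Substituting the line into the circle gives y² − 18y + 305 = 0.
Discriminant = (−18)² − 4·1·(305) = −896 < 0.
No real roots: the line does not meet the circle.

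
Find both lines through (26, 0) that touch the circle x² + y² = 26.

x − 5y = 26 and x + 5y = 26

A line y − (0) = m(x − (26)) is tangent when its distance from (0, 0) is √26:
[m·(−26) − (0)]² = 26(m² + 1)
25m² − 1 = 0, so m = 1/5 or m = −1/5.
Through (26, 0) these give x − 5y = 26 and x + 5y = 26.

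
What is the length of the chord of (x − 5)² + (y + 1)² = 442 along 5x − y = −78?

2√26

The distance from (5, −1) to the line is 104/√26, and r² = 442.
Chord = 2√(r² − d²) = 2·√(26) = 2√26.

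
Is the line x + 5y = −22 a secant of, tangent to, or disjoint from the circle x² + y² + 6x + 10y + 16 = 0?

d² = (1·(−3) + 5·(−5) − (−22))²/26 = 18/13; r² = 18.
Since d² < r², the line cuts the circle twice.

secant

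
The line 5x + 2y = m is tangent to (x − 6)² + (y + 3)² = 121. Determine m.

m = 24 ± 11√29

The line touches the circle iff its distance from (6, −3) is 11:
|5·6 + 2·(−3) − m| / √29 = 11
|m − (24)| = 11√29.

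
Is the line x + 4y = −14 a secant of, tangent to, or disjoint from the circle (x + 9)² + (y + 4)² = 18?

secant

d² = (1·(−9) + 4·(−4) − (−14))²/17 = 121/17; r² = 18.
Since d² < r², the line cuts the circle twice.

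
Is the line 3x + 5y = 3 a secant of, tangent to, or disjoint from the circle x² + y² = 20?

secant

Centre (0, 0), r² = 20. Distance² from centre to line = (−3)²/34 = 9/34.
Since d² < r², the line cuts the circle twice.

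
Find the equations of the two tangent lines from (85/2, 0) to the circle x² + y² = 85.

2x + 9y = 85 and 2x − 9y = 85

Let a tangent through (85/2, 0) have slope m. Its distance from (0, 0) must equal √85:
[m·(−85/2) − (0)]² = 85(m² + 1)
81m² − 4 = 0, so m = −2/9 or m = 2/9.
Through (85/2, 0) these give 2x + 9y = 85 and 2x − 9y = 85.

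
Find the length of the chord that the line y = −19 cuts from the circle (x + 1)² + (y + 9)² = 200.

20

Substitute y = −19:
x² + 2x − 99 = 0
x = 9 or x = −11, giving (9, −19) and (−11, −19).
|(9, −19) − (−11, −19)| = √((20)² + (0)²) = 20.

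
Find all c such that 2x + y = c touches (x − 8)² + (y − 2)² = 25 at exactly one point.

For a tangent, require d(centre, line) = r = 5.
|2·8 + 1·2 − c| / √5 = 5
|c − (18)| = 5√5.

c = 18 ± 5√5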